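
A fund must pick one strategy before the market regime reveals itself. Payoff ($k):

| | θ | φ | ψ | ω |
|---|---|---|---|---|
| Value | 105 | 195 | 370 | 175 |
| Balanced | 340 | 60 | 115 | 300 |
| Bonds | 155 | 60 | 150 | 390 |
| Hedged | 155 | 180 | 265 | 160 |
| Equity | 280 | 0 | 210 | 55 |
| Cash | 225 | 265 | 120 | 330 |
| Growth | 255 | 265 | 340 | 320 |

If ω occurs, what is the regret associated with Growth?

Best payoff under ω is 390.
Regret = 390 − 320 = 70.

70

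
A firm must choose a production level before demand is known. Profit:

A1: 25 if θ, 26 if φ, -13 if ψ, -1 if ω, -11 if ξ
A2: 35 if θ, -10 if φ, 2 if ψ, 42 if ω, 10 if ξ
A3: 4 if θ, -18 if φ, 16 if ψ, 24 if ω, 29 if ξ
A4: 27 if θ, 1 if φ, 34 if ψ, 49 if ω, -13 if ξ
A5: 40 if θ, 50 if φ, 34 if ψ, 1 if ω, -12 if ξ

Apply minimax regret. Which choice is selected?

A5

Column bests: θ=40, φ=50, ψ=34, ω=49, ξ=29.
A1 regrets: 15, 24, 47, 50, 40 → max 50
A2 regrets: 5, 60, 32, 7, 19 → max 60
A3 regrets: 36, 68, 18, 25, 0 → max 68
A4 regrets: 13, 49, 0, 0, 42 → max 49
A5 regrets: 0, 0, 0, 48, 41 → max 48
Smallest max regret = 48 → A5.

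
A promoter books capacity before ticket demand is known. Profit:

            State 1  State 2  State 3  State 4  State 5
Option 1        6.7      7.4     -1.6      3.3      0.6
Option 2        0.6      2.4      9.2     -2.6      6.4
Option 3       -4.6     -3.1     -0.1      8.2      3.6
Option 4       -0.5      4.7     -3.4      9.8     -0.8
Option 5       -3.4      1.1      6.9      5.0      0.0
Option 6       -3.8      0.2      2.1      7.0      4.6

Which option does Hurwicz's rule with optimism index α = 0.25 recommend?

Option 1: 0.25·7.4 + 0.75·(-1.6) = 0.65
Option 2: 0.25·9.2 + 0.75·(-2.6) = 0.35
Option 3: 0.25·8.2 + 0.75·(-4.6) = -1.4
Option 4: 0.25·9.8 + 0.75·(-3.4) = -0.1
Option 5: 0.25·6.9 + 0.75·(-3.4) = -0.825
Option 6: 0.25·7.0 + 0.75·(-3.8) = -1.1
Highest Hurwicz score = 0.65 → Option 1.

Option 1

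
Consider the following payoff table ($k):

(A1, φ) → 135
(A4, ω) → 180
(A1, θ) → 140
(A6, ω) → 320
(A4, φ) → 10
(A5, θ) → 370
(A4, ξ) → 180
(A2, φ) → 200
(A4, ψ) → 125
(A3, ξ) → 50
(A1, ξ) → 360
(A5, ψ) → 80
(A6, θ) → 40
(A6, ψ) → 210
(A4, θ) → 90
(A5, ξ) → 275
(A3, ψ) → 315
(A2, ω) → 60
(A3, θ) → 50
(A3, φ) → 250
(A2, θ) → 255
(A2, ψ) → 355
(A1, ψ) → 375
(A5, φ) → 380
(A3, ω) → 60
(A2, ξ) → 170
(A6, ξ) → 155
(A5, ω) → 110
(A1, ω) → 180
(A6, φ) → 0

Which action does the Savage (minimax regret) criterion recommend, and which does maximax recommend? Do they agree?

Column bests: θ=370, φ=380, ψ=375, ω=320, ξ=360.
A1 regrets: 230, 245, 0, 140, 0 → max 245
A2 regrets: 115, 180, 20, 260, 190 → max 260
A3 regrets: 320, 130, 60, 260, 310 → max 320
A4 regrets: 280, 370, 250, 140, 180 → max 370
A5 regrets: 0, 0, 295, 210, 85 → max 295
A6 regrets: 330, 380, 165, 0, 205 → max 380
Smallest max regret = 245 → A1.
Row maxima: A1=375, A2=355, A3=315, A4=180, A5=380, A6=320
Best best-case = 380 → A5.

minimax regret → A1; maximax → A5 (disagree)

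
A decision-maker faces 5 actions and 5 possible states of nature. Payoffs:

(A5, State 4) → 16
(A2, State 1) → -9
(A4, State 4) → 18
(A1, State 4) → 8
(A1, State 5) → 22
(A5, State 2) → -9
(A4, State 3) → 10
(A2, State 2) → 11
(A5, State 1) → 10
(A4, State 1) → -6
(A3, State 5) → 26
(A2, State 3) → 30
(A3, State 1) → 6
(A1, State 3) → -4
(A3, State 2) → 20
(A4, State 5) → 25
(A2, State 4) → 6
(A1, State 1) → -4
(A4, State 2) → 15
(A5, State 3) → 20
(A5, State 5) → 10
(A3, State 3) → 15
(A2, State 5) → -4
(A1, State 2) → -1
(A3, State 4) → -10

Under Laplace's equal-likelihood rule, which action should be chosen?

A4

Row averages: A1=4.2, A2=6.8, A3=11.4, A4=12.4, A5=9.4
Highest average = 12.4 → A4.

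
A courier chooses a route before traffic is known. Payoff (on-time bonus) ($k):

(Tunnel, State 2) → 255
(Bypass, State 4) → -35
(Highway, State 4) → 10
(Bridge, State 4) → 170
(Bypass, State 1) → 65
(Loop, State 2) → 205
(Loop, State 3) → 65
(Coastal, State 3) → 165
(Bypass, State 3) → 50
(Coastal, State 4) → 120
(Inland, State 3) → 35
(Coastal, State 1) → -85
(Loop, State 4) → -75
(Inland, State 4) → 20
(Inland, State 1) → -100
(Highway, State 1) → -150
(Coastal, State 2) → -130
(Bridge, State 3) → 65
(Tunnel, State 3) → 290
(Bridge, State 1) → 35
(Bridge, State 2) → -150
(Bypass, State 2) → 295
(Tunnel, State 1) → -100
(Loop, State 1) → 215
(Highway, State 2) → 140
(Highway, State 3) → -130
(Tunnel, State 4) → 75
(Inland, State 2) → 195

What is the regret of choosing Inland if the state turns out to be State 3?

Best payoff under State 3 is 290.
Regret = 290 − 35 = 255.

255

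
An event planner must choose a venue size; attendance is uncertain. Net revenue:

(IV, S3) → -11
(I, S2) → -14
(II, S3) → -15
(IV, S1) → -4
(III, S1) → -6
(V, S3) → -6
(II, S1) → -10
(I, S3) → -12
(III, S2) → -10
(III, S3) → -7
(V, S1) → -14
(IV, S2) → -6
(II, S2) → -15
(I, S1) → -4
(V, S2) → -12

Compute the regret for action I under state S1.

Best payoff under S1 is -4.
Regret = -4 − (-4) = 0.

0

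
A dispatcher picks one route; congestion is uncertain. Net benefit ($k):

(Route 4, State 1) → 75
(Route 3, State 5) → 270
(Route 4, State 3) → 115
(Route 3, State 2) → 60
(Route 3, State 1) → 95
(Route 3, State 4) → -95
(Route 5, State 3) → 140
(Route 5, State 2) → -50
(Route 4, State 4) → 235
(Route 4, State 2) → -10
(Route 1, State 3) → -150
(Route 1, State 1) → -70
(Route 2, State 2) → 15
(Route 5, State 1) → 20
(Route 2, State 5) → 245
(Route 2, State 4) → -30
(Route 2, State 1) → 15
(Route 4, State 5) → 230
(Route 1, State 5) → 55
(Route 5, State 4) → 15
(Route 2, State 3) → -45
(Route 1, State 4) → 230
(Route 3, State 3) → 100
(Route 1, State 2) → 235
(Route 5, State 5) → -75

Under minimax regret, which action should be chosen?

Column bests: State 1=95, State 2=235, State 3=140, State 4=235, State 5=270.
Route 1 regrets: 165, 0, 290, 5, 215 → max 290
Route 2 regrets: 80, 220, 185, 265, 25 → max 265
Route 3 regrets: 0, 175, 40, 330, 0 → max 330
Route 4 regrets: 20, 245, 25, 0, 40 → max 245
Route 5 regrets: 75, 285, 0, 220, 345 → max 345
Smallest max regret = 245 → Route 4.

Route 4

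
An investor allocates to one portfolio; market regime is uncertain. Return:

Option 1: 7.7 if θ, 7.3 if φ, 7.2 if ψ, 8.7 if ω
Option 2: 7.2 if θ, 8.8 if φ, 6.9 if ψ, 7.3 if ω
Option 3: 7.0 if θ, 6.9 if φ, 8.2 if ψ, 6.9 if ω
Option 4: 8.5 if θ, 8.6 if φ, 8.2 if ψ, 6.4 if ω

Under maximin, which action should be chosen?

Row minima: Option 1=7.2, Option 2=6.9, Option 3=6.9, Option 4=6.4
Best worst-case = 7.2 → Option 1.

Option 1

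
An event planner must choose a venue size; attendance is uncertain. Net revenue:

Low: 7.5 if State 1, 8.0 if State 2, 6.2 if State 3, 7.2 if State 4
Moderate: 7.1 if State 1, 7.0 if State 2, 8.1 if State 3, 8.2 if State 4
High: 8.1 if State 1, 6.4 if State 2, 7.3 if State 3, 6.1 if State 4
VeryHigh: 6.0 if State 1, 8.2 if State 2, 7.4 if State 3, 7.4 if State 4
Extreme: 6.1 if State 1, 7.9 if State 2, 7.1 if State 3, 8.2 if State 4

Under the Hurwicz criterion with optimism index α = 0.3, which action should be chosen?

Moderate

Low: 0.3·8.0 + 0.7·6.2 = 6.74
Moderate: 0.3·8.2 + 0.7·7.0 = 7.36
High: 0.3·8.1 + 0.7·6.1 = 6.7
VeryHigh: 0.3·8.2 + 0.7·6.0 = 6.66
Extreme: 0.3·8.2 + 0.7·6.1 = 6.73
Highest Hurwicz score = 7.36 → Moderate.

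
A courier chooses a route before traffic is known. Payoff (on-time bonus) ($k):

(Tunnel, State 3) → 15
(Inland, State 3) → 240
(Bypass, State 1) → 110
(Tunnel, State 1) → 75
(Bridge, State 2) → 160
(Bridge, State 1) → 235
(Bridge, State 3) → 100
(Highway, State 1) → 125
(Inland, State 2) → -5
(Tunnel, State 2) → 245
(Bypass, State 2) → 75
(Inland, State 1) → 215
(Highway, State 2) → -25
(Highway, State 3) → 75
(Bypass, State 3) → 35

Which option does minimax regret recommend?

Column bests: State 1=235, State 2=245, State 3=240.
Tunnel regrets: 160, 0, 225 → max 225
Highway regrets: 110, 270, 165 → max 270
Bypass regrets: 125, 170, 205 → max 205
Bridge regrets: 0, 85, 140 → max 140
Inland regrets: 20, 250, 0 → max 250
Smallest max regret = 140 → Bridge.

Bridge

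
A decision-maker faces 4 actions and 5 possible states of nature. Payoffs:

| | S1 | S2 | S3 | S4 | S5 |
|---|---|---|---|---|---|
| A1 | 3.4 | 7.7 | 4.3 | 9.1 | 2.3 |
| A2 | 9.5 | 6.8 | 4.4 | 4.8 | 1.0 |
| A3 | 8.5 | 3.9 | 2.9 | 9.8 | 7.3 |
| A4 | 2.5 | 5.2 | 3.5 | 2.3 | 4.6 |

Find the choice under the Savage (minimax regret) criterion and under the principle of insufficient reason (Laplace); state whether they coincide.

Column bests: S1=9.5, S2=7.7, S3=4.4, S4=9.8, S5=7.3.
A1 regrets: 6.1, 0.0, 0.1, 0.7, 5.0 → max 6.1
A2 regrets: 0.0, 0.9, 0.0, 5.0, 6.3 → max 6.3
A3 regrets: 1.0, 3.8, 1.5, 0.0, 0.0 → max 3.8
A4 regrets: 7.0, 2.5, 0.9, 7.5, 2.7 → max 7.5
Smallest max regret = 3.8 → A3.
Row averages: A1=5.36, A2=5.3, A3=6.48, A4=3.62
Highest average = 6.48 → A3.

minimax regret → A3; laplace → A3 (agree)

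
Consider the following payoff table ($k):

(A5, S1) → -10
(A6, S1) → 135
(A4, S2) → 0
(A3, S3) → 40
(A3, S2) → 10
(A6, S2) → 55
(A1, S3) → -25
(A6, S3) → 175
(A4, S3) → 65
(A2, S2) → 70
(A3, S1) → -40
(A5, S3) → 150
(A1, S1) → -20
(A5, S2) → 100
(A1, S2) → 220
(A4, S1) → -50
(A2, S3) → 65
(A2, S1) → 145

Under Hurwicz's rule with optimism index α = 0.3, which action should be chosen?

A1: 0.3·220 + 0.7·(-25) = 48.5
A2: 0.3·145 + 0.7·65 = 89
A3: 0.3·40 + 0.7·(-40) = -16
A4: 0.3·65 + 0.7·(-50) = -15.5
A5: 0.3·150 + 0.7·(-10) = 38
A6: 0.3·175 + 0.7·55 = 91
Highest Hurwicz score = 91 → A6.

A6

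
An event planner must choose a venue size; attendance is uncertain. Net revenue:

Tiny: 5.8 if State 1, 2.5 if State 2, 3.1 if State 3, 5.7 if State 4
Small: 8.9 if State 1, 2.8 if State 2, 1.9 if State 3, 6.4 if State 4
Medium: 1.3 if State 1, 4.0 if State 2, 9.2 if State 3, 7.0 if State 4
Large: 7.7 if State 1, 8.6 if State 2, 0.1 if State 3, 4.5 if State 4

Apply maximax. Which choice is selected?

Medium

Row maxima: Tiny=5.8, Small=8.9, Medium=9.2, Large=8.6
Best best-case = 9.2 → Medium.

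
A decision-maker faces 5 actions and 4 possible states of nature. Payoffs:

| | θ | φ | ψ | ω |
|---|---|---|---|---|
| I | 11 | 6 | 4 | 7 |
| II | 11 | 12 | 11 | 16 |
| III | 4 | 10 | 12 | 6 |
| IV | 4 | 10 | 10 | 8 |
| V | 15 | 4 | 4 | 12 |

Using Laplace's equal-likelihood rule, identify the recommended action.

Row averages: I=7, II=12.5, III=8, IV=8, V=8.75
Highest average = 12.5 → II.

II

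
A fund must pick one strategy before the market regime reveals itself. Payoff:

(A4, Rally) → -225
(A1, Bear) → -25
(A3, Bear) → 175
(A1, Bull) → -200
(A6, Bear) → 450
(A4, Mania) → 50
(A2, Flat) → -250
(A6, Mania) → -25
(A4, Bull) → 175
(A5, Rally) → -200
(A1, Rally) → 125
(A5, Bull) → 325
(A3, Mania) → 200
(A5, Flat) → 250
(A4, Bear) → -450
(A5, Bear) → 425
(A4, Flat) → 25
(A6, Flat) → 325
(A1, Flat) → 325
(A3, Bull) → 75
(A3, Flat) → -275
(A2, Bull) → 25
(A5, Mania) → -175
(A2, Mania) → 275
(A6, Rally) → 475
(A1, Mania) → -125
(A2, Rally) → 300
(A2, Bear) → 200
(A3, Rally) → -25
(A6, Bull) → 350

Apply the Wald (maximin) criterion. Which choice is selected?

Row minima: A1=-200, A2=-250, A3=-275, A4=-450, A5=-200, A6=-25
Best worst-case = -25 → A6.

A6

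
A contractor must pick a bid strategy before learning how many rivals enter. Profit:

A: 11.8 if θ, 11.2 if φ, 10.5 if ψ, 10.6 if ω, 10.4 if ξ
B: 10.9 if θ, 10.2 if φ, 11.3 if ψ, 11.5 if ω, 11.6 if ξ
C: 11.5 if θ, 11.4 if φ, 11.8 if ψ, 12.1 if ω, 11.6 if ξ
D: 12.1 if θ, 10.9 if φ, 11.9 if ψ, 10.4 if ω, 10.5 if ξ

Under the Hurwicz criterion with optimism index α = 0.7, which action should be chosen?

A: 0.7·11.8 + 0.3·10.4 = 11.38
B: 0.7·11.6 + 0.3·10.2 = 11.18
C: 0.7·12.1 + 0.3·11.4 = 11.89
D: 0.7·12.1 + 0.3·10.4 = 11.59
Highest Hurwicz score = 11.89 → C.

C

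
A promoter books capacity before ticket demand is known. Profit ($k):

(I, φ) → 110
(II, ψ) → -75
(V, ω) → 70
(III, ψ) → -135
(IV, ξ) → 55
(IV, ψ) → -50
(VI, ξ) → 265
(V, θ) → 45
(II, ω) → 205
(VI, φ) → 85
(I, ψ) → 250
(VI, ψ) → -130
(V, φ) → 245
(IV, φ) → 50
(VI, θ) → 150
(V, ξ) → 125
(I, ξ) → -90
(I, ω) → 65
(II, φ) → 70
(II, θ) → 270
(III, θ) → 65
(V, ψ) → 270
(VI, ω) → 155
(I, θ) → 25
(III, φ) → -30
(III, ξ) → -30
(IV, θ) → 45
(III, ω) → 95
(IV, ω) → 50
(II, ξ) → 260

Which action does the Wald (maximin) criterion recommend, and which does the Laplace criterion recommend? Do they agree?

maximin → V; laplace → V (agree)

Row minima: I=-90, II=-75, III=-135, IV=-50, V=45, VI=-130
Best worst-case = 45 → V.
Row averages: I=72, II=146, III=-7, IV=30, V=151, VI=105
Highest average = 151 → V.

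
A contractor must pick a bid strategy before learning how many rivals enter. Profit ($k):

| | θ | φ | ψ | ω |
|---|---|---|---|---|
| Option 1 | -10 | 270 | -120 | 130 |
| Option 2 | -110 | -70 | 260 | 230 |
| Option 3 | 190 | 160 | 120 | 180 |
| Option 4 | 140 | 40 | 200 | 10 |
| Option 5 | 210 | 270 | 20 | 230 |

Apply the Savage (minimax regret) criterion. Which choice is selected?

Option 3

Column bests: θ=210, φ=270, ψ=260, ω=230.
Option 1 regrets: 220, 0, 380, 100 → max 380
Option 2 regrets: 320, 340, 0, 0 → max 340
Option 3 regrets: 20, 110, 140, 50 → max 140
Option 4 regrets: 70, 230, 60, 220 → max 230
Option 5 regrets: 0, 0, 240, 0 → max 240
Smallest max regret = 140 → Option 3.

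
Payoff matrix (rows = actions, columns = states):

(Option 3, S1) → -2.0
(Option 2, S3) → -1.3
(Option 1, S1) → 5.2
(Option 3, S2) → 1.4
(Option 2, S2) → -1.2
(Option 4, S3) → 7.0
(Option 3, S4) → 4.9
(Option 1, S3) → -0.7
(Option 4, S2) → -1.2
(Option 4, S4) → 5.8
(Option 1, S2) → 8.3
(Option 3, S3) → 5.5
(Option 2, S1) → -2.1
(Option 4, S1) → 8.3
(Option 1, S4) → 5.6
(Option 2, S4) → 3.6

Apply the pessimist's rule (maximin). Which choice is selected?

Option 1

Row minima: Option 1=-0.7, Option 2=-2.1, Option 3=-2.0, Option 4=-1.2
Best worst-case = -0.7 → Option 1.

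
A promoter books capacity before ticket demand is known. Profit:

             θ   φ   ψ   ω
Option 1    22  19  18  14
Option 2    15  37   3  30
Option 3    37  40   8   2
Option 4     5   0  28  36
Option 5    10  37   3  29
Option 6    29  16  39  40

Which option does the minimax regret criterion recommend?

Column bests: θ=37, φ=40, ψ=39, ω=40.
Option 1 regrets: 15, 21, 21, 26 → max 26
Option 2 regrets: 22, 3, 36, 10 → max 36
Option 3 regrets: 0, 0, 31, 38 → max 38
Option 4 regrets: 32, 40, 11, 4 → max 40
Option 5 regrets: 27, 3, 36, 11 → max 36
Option 6 regrets: 8, 24, 0, 0 → max 24
Smallest max regret = 24 → Option 6.

Option 6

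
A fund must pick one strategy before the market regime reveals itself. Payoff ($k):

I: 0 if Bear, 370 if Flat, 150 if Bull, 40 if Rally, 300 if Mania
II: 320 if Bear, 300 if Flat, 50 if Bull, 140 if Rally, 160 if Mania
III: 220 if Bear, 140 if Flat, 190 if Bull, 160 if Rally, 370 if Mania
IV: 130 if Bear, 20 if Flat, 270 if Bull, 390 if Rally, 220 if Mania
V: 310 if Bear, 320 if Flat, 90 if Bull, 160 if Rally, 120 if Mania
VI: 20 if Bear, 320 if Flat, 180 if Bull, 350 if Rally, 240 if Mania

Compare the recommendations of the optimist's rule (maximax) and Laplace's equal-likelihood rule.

maximax → IV; laplace → VI (disagree)

Row maxima: I=370, II=320, III=370, IV=390, V=320, VI=350
Best best-case = 390 → IV.
Row averages: I=172, II=194, III=216, IV=206, V=200, VI=222
Highest average = 222 → VI.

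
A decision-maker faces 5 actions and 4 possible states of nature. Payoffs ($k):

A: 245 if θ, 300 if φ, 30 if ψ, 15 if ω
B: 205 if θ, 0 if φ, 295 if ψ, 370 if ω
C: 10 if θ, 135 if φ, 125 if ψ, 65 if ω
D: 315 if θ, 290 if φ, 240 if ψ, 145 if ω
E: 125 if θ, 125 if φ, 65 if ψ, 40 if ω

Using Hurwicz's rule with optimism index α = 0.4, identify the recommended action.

D

A: 0.4·300 + 0.6·15 = 129
B: 0.4·370 + 0.6·0 = 148
C: 0.4·135 + 0.6·10 = 60
D: 0.4·315 + 0.6·145 = 213
E: 0.4·125 + 0.6·40 = 74
Highest Hurwicz score = 213 → D.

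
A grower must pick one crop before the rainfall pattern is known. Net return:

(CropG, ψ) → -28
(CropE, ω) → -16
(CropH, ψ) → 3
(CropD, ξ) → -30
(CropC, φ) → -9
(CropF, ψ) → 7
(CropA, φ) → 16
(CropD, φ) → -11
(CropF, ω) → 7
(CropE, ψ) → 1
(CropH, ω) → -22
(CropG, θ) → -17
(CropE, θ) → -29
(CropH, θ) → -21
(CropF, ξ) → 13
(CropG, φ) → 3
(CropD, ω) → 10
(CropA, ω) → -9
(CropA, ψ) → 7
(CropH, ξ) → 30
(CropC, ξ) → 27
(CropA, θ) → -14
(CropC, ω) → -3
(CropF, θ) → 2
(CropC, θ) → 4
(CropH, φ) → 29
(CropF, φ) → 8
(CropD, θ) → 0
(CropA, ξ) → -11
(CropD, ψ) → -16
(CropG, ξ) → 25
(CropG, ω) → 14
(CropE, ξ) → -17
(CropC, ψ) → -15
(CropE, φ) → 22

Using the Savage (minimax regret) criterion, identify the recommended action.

Column bests: θ=4, φ=29, ψ=7, ω=14, ξ=30.
CropE regrets: 33, 7, 6, 30, 47 → max 47
CropC regrets: 0, 38, 22, 17, 3 → max 38
CropD regrets: 4, 40, 23, 4, 60 → max 60
CropG regrets: 21, 26, 35, 0, 5 → max 35
CropA regrets: 18, 13, 0, 23, 41 → max 41
CropH regrets: 25, 0, 4, 36, 0 → max 36
CropF regrets: 2, 21, 0, 7, 17 → max 21
Smallest max regret = 21 → CropF.

CropF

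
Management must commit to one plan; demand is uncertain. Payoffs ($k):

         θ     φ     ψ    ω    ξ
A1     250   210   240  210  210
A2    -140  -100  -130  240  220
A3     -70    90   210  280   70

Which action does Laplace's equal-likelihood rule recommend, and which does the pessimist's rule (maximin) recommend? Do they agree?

laplace → A1; maximin → A1 (agree)

Row averages: A1=224, A2=18, A3=116
Highest average = 224 → A1.
Row minima: A1=210, A2=-140, A3=-70
Best worst-case = 210 → A1.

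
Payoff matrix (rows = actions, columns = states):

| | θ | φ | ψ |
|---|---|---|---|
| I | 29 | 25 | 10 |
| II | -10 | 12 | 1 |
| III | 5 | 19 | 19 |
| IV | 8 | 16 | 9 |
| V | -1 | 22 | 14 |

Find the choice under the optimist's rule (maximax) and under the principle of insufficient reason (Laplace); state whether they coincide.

Row maxima: I=29, II=12, III=19, IV=16, V=22
Best best-case = 29 → I.
Row averages: I=64/3, II=1, III=43/3, IV=11, V=35/3
Highest average = 64/3 → I.

maximax → I; laplace → I (agree)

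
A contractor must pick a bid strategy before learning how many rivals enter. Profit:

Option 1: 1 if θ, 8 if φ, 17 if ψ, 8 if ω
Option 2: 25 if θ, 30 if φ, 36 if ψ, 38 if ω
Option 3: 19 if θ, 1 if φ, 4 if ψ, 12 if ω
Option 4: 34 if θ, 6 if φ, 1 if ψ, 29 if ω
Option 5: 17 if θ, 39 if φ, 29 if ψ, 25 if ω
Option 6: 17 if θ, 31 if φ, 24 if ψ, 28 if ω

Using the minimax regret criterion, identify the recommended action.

Option 2

Column bests: θ=34, φ=39, ψ=36, ω=38.
Option 1 regrets: 33, 31, 19, 30 → max 33
Option 2 regrets: 9, 9, 0, 0 → max 9
Option 3 regrets: 15, 38, 32, 26 → max 38
Option 4 regrets: 0, 33, 35, 9 → max 35
Option 5 regrets: 17, 0, 7, 13 → max 17
Option 6 regrets: 17, 8, 12, 10 → max 17
Smallest max regret = 9 → Option 2.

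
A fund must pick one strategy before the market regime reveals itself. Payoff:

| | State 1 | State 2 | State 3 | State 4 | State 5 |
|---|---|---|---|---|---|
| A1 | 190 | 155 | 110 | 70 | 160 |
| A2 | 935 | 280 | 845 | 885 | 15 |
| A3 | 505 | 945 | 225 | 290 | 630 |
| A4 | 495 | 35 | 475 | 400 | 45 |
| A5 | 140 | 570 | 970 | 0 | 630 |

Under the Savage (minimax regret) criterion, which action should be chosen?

A2

Column bests: State 1=935, State 2=945, State 3=970, State 4=885, State 5=630.
A1 regrets: 745, 790, 860, 815, 470 → max 860
A2 regrets: 0, 665, 125, 0, 615 → max 665
A3 regrets: 430, 0, 745, 595, 0 → max 745
A4 regrets: 440, 910, 495, 485, 585 → max 910
A5 regrets: 795, 375, 0, 885, 0 → max 885
Smallest max regret = 665 → A2.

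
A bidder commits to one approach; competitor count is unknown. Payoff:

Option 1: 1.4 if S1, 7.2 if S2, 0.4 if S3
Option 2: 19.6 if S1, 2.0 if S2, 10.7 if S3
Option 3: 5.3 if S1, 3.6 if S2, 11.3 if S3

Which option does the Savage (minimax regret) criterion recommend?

Option 2

Column bests: S1=19.6, S2=7.2, S3=11.3.
Option 1 regrets: 18.2, 0.0, 10.9 → max 18.2
Option 2 regrets: 0.0, 5.2, 0.6 → max 5.2
Option 3 regrets: 14.3, 3.6, 0.0 → max 14.3
Smallest max regret = 5.2 → Option 2.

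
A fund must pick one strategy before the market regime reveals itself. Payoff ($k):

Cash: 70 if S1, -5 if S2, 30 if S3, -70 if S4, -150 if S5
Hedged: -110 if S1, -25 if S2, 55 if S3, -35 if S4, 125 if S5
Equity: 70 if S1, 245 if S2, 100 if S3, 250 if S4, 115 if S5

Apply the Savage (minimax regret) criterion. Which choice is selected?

Column bests: S1=70, S2=245, S3=100, S4=250, S5=125.
Cash regrets: 0, 250, 70, 320, 275 → max 320
Hedged regrets: 180, 270, 45, 285, 0 → max 285
Equity regrets: 0, 0, 0, 0, 10 → max 10
Smallest max regret = 10 → Equity.

Equity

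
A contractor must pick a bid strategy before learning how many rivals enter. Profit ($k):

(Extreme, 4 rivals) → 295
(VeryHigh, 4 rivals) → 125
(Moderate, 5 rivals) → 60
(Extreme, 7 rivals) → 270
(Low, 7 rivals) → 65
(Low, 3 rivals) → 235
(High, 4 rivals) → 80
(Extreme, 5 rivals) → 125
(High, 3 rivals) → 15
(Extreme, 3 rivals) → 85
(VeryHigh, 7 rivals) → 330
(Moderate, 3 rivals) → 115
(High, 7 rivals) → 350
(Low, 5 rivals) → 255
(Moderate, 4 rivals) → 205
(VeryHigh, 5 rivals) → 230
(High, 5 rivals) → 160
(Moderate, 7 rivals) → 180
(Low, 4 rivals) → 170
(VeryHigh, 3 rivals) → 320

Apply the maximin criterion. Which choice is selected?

Row minima: Low=65, Moderate=60, High=15, VeryHigh=125, Extreme=85
Best worst-case = 125 → VeryHigh.

VeryHigh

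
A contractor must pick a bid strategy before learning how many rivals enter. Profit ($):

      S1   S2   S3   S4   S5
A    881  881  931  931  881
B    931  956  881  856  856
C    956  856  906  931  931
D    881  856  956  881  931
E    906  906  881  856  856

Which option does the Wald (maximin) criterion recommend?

A

Row minima: A=881, B=856, C=856, D=856, E=856
Best worst-case = 881 → A.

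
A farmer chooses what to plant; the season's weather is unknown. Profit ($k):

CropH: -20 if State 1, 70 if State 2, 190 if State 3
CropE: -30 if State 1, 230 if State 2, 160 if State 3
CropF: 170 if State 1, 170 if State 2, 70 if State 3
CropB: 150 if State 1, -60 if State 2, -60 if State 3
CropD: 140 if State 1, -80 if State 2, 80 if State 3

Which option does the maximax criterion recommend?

Row maxima: CropH=190, CropE=230, CropF=170, CropB=150, CropD=140
Best best-case = 230 → CropE.

CropE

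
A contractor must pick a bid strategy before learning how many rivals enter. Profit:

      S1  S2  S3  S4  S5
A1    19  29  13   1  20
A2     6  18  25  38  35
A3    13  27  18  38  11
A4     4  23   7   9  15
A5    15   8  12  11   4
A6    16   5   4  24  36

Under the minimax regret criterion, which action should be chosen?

Column bests: S1=19, S2=29, S3=25, S4=38, S5=36.
A1 regrets: 0, 0, 12, 37, 16 → max 37
A2 regrets: 13, 11, 0, 0, 1 → max 13
A3 regrets: 6, 2, 7, 0, 25 → max 25
A4 regrets: 15, 6, 18, 29, 21 → max 29
A5 regrets: 4, 21, 13, 27, 32 → max 32
A6 regrets: 3, 24, 21, 14, 0 → max 24
Smallest max regret = 13 → A2.

A2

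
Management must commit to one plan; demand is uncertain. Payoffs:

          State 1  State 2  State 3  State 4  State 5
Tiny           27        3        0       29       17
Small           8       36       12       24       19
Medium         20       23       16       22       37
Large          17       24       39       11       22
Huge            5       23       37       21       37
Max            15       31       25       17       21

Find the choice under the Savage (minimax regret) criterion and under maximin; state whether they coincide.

minimax regret → Max; maximin → Medium (disagree)

Column bests: State 1=27, State 2=36, State 3=39, State 4=29, State 5=37.
Tiny regrets: 0, 33, 39, 0, 20 → max 39
Small regrets: 19, 0, 27, 5, 18 → max 27
Medium regrets: 7, 13, 23, 7, 0 → max 23
Large regrets: 10, 12, 0, 18, 15 → max 18
Huge regrets: 22, 13, 2, 8, 0 → max 22
Max regrets: 12, 5, 14, 12, 16 → max 16
Smallest max regret = 16 → Max.
Row minima: Tiny=0, Small=8, Medium=16, Large=11, Huge=5, Max=15
Best worst-case = 16 → Medium.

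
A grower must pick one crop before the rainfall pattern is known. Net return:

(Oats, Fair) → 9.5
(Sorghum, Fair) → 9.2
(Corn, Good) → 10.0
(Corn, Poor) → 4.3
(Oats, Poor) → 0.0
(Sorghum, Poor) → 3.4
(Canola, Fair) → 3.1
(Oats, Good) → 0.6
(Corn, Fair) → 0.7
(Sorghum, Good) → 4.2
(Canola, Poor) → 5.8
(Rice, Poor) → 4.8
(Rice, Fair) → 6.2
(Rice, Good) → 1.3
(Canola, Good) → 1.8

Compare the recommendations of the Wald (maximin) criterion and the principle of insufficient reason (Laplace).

Row minima: Corn=0.7, Rice=1.3, Sorghum=3.4, Canola=1.8, Oats=0.0
Best worst-case = 3.4 → Sorghum.
Row averages: Corn=5, Rice=4.1, Sorghum=5.6, Canola=107/30, Oats=101/30
Highest average = 5.6 → Sorghum.

maximin → Sorghum; laplace → Sorghum (agree)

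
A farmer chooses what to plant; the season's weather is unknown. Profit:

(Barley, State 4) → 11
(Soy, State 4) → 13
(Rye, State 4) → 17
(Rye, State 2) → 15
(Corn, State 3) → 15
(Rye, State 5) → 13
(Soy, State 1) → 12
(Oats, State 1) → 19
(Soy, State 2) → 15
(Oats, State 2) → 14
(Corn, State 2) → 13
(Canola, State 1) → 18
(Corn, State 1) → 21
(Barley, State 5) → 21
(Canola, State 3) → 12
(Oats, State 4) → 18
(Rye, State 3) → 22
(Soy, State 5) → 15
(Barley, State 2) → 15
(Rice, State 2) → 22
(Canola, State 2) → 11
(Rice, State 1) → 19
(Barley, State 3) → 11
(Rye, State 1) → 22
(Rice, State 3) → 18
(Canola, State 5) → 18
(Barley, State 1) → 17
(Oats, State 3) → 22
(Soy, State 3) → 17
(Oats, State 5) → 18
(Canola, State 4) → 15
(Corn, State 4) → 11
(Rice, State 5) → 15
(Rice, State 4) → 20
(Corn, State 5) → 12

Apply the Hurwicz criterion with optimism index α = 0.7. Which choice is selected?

Barley: 0.7·21 + 0.3·11 = 18
Oats: 0.7·22 + 0.3·14 = 19.6
Soy: 0.7·17 + 0.3·12 = 15.5
Canola: 0.7·18 + 0.3·11 = 15.9
Rice: 0.7·22 + 0.3·15 = 19.9
Corn: 0.7·21 + 0.3·11 = 18
Rye: 0.7·22 + 0.3·13 = 19.3
Highest Hurwicz score = 19.9 → Rice.

Rice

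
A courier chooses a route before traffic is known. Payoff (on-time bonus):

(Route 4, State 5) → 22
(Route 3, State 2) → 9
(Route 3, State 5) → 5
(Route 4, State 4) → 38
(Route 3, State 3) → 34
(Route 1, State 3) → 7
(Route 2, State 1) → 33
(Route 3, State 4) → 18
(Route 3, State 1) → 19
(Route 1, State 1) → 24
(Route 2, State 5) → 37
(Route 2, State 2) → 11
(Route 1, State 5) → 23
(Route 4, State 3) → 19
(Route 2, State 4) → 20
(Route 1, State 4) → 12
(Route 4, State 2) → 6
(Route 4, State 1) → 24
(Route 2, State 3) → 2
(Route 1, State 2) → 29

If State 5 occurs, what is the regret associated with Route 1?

14

Best payoff under State 5 is 37.
Regret = 37 − 23 = 14.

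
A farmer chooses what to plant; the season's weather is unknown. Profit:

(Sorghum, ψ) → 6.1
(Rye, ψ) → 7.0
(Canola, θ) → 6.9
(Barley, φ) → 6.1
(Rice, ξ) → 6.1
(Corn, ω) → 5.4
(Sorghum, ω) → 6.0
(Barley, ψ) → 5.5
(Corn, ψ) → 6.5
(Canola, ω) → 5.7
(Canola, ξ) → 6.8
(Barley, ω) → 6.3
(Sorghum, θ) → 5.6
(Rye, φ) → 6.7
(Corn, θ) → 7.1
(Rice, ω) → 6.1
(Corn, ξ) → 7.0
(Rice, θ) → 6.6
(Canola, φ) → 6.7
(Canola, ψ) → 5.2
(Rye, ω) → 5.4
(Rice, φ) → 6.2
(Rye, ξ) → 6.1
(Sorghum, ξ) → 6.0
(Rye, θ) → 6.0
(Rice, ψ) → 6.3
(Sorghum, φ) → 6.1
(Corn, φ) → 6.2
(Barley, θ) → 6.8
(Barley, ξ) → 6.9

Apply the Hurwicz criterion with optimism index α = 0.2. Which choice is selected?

Canola: 0.2·6.9 + 0.8·5.2 = 5.54
Barley: 0.2·6.9 + 0.8·5.5 = 5.78
Sorghum: 0.2·6.1 + 0.8·5.6 = 5.7
Rice: 0.2·6.6 + 0.8·6.1 = 6.2
Corn: 0.2·7.1 + 0.8·5.4 = 5.74
Rye: 0.2·7.0 + 0.8·5.4 = 5.72
Highest Hurwicz score = 6.2 → Rice.

Rice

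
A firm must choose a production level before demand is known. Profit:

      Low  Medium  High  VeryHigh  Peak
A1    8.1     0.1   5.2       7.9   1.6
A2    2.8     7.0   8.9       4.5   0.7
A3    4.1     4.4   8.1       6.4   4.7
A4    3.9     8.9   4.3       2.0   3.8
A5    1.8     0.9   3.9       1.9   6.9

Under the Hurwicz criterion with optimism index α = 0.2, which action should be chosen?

A3

A1: 0.2·8.1 + 0.8·0.1 = 1.7
A2: 0.2·8.9 + 0.8·0.7 = 2.34
A3: 0.2·8.1 + 0.8·4.1 = 4.9
A4: 0.2·8.9 + 0.8·2.0 = 3.38
A5: 0.2·6.9 + 0.8·0.9 = 2.1
Highest Hurwicz score = 4.9 → A3.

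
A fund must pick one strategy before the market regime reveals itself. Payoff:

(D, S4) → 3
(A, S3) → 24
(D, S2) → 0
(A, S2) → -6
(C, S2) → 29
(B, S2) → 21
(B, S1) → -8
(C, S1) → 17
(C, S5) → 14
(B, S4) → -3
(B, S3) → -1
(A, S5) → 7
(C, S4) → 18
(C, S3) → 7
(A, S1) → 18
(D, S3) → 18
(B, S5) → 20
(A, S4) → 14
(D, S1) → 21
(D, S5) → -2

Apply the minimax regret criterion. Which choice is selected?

C

Column bests: S1=21, S2=29, S3=24, S4=18, S5=20.
A regrets: 3, 35, 0, 4, 13 → max 35
B regrets: 29, 8, 25, 21, 0 → max 29
C regrets: 4, 0, 17, 0, 6 → max 17
D regrets: 0, 29, 6, 15, 22 → max 29
Smallest max regret = 17 → C.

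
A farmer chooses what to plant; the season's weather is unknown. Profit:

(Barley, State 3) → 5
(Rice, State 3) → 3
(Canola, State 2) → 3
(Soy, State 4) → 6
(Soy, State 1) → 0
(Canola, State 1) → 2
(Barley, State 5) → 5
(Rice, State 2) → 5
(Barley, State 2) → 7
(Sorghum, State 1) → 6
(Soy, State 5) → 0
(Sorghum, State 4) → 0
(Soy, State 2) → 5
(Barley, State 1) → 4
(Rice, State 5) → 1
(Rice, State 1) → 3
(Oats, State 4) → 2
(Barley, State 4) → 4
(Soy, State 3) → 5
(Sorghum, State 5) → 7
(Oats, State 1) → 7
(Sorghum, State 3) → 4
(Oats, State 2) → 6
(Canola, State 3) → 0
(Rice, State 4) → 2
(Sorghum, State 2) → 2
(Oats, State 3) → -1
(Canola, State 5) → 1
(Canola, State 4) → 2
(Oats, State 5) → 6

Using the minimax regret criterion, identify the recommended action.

Column bests: State 1=7, State 2=7, State 3=5, State 4=6, State 5=7.
Soy regrets: 7, 2, 0, 0, 7 → max 7
Canola regrets: 5, 4, 5, 4, 6 → max 6
Barley regrets: 3, 0, 0, 2, 2 → max 3
Rice regrets: 4, 2, 2, 4, 6 → max 6
Sorghum regrets: 1, 5, 1, 6, 0 → max 6
Oats regrets: 0, 1, 6, 4, 1 → max 6
Smallest max regret = 3 → Barley.

Barley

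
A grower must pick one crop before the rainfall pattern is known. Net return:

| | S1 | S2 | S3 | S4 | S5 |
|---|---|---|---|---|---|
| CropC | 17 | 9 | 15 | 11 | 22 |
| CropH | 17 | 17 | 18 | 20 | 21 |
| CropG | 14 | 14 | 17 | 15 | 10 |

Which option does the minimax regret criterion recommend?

CropH

Column bests: S1=17, S2=17, S3=18, S4=20, S5=22.
CropC regrets: 0, 8, 3, 9, 0 → max 9
CropH regrets: 0, 0, 0, 0, 1 → max 1
CropG regrets: 3, 3, 1, 5, 12 → max 12
Smallest max regret = 1 → CropH.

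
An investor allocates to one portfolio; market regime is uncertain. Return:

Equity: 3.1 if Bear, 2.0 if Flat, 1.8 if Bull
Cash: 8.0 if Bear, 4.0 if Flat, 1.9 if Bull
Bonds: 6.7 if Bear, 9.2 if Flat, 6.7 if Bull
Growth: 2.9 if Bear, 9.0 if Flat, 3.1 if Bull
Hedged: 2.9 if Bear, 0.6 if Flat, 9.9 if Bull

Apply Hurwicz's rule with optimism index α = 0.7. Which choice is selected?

Equity: 0.7·3.1 + 0.3·1.8 = 2.71
Cash: 0.7·8.0 + 0.3·1.9 = 6.17
Bonds: 0.7·9.2 + 0.3·6.7 = 8.45
Growth: 0.7·9.0 + 0.3·2.9 = 7.17
Hedged: 0.7·9.9 + 0.3·0.6 = 7.11
Highest Hurwicz score = 8.45 → Bonds.

Bonds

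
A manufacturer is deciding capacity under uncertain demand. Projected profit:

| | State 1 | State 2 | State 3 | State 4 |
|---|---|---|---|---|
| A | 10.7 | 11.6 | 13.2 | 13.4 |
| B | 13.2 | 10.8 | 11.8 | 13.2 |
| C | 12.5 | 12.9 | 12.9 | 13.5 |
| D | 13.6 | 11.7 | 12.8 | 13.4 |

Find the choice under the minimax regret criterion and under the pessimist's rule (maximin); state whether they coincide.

Column bests: State 1=13.6, State 2=12.9, State 3=13.2, State 4=13.5.
A regrets: 2.9, 1.3, 0.0, 0.1 → max 2.9
B regrets: 0.4, 2.1, 1.4, 0.3 → max 2.1
C regrets: 1.1, 0.0, 0.3, 0.0 → max 1.1
D regrets: 0.0, 1.2, 0.4, 0.1 → max 1.2
Smallest max regret = 1.1 → C.
Row minima: A=10.7, B=10.8, C=12.5, D=11.7
Best worst-case = 12.5 → C.

minimax regret → C; maximin → C (agree)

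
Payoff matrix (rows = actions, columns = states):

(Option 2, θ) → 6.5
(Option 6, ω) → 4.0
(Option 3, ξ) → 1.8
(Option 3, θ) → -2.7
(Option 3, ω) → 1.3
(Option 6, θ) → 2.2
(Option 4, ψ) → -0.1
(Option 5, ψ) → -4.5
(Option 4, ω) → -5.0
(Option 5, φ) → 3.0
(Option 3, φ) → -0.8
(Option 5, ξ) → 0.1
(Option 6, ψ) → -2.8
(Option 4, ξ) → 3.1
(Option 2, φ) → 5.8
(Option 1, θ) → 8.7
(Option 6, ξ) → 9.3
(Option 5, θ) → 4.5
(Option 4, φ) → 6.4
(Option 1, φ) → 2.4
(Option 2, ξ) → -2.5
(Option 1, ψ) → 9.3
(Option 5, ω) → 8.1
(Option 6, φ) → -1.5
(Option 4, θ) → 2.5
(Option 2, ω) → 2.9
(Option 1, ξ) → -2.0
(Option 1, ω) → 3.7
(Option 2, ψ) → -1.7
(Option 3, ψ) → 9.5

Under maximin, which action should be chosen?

Option 1

Row minima: Option 1=-2.0, Option 2=-2.5, Option 3=-2.7, Option 4=-5.0, Option 5=-4.5, Option 6=-2.8
Best worst-case = -2.0 → Option 1.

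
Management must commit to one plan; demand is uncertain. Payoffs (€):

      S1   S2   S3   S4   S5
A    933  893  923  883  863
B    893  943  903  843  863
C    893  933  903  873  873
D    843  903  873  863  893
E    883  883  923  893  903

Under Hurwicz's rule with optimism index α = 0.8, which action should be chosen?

B

A: 0.8·933 + 0.2·863 = 919
B: 0.8·943 + 0.2·843 = 923
C: 0.8·933 + 0.2·873 = 921
D: 0.8·903 + 0.2·843 = 891
E: 0.8·923 + 0.2·883 = 915
Highest Hurwicz score = 923 → B.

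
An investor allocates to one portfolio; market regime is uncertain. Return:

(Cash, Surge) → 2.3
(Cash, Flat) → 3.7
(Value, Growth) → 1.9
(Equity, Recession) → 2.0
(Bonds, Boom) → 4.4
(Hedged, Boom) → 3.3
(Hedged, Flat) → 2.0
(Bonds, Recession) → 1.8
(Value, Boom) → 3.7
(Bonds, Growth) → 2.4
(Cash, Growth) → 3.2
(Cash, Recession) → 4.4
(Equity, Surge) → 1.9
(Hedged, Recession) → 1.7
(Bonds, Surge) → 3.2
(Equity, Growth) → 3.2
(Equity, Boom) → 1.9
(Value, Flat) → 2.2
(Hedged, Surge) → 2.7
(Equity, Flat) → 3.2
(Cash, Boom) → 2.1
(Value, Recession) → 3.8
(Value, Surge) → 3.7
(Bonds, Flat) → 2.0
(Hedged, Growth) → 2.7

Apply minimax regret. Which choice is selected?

Column bests: Recession=4.4, Flat=3.7, Growth=3.2, Boom=4.4, Surge=3.7.
Bonds regrets: 2.6, 1.7, 0.8, 0.0, 0.5 → max 2.6
Equity regrets: 2.4, 0.5, 0.0, 2.5, 1.8 → max 2.5
Value regrets: 0.6, 1.5, 1.3, 0.7, 0.0 → max 1.5
Cash regrets: 0.0, 0.0, 0.0, 2.3, 1.4 → max 2.3
Hedged regrets: 2.7, 1.7, 0.5, 1.1, 1.0 → max 2.7
Smallest max regret = 1.5 → Value.

Value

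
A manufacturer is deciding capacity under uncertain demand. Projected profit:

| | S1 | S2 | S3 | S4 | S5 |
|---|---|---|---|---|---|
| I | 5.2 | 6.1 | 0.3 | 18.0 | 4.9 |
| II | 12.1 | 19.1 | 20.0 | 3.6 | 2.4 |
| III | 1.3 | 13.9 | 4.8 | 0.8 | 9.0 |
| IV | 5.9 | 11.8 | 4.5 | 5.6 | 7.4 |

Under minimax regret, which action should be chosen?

II

Column bests: S1=12.1, S2=19.1, S3=20.0, S4=18.0, S5=9.0.
I regrets: 6.9, 13.0, 19.7, 0.0, 4.1 → max 19.7
II regrets: 0.0, 0.0, 0.0, 14.4, 6.6 → max 14.4
III regrets: 10.8, 5.2, 15.2, 17.2, 0.0 → max 17.2
IV regrets: 6.2, 7.3, 15.5, 12.4, 1.6 → max 15.5
Smallest max regret = 14.4 → II.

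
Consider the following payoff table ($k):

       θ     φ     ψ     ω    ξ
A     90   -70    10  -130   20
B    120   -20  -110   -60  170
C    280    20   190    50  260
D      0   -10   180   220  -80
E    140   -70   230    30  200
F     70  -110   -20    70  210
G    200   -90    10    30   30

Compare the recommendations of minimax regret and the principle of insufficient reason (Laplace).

minimax regret → C; laplace → C (agree)

Column bests: θ=280, φ=20, ψ=230, ω=220, ξ=260.
A regrets: 190, 90, 220, 350, 240 → max 350
B regrets: 160, 40, 340, 280, 90 → max 340
C regrets: 0, 0, 40, 170, 0 → max 170
D regrets: 280, 30, 50, 0, 340 → max 340
E regrets: 140, 90, 0, 190, 60 → max 190
F regrets: 210, 130, 250, 150, 50 → max 250
G regrets: 80, 110, 220, 190, 230 → max 230
Smallest max regret = 170 → C.
Row averages: A=-16, B=20, C=160, D=62, E=106, F=44, G=36
Highest average = 160 → C.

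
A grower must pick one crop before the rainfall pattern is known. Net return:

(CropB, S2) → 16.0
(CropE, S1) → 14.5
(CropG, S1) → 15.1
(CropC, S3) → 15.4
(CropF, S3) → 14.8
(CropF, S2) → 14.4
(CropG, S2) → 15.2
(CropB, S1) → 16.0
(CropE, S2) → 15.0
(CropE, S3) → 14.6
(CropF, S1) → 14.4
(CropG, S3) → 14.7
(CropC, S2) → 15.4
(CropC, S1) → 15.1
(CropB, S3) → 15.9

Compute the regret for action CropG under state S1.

0.9

Best payoff under S1 is 16.0.
Regret = 16.0 − 15.1 = 0.9.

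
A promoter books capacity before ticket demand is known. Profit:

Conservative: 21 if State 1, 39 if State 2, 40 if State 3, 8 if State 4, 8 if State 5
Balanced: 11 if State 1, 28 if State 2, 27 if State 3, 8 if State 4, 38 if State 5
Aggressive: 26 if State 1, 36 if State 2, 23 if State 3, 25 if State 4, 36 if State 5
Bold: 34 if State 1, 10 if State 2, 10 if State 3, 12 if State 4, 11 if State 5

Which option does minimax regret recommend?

Column bests: State 1=34, State 2=39, State 3=40, State 4=25, State 5=38.
Conservative regrets: 13, 0, 0, 17, 30 → max 30
Balanced regrets: 23, 11, 13, 17, 0 → max 23
Aggressive regrets: 8, 3, 17, 0, 2 → max 17
Bold regrets: 0, 29, 30, 13, 27 → max 30
Smallest max regret = 17 → Aggressive.

Aggressive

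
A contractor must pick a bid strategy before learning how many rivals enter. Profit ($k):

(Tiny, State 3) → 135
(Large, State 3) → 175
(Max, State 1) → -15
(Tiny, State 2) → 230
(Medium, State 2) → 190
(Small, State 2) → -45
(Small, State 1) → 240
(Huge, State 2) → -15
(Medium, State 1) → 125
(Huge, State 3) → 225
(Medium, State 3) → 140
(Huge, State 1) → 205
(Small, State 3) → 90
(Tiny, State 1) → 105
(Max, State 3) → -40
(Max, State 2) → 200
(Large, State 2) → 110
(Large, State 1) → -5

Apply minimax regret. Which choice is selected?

Medium

Column bests: State 1=240, State 2=230, State 3=225.
Tiny regrets: 135, 0, 90 → max 135
Small regrets: 0, 275, 135 → max 275
Medium regrets: 115, 40, 85 → max 115
Large regrets: 245, 120, 50 → max 245
Huge regrets: 35, 245, 0 → max 245
Max regrets: 255, 30, 265 → max 265
Smallest max regret = 115 → Medium.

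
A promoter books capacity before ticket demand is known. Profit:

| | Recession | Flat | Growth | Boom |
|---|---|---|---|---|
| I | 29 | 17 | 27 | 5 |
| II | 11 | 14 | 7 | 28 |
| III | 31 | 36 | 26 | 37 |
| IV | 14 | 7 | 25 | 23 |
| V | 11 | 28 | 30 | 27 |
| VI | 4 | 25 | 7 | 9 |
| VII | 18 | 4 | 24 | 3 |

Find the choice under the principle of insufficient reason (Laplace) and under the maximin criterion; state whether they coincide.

Row averages: I=19.5, II=15, III=32.5, IV=17.25, V=24, VI=11.25, VII=12.25
Highest average = 32.5 → III.
Row minima: I=5, II=7, III=26, IV=7, V=11, VI=4, VII=3
Best worst-case = 26 → III.

laplace → III; maximin → III (agree)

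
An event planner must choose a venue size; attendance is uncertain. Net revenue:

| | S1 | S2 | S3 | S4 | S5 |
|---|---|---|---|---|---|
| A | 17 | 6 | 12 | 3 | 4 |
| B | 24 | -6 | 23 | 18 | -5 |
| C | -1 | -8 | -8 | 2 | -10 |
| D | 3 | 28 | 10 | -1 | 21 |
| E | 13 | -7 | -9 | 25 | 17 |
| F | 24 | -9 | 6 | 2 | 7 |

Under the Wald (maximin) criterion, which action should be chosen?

A

Row minima: A=3, B=-6, C=-10, D=-1, E=-9, F=-9
Best worst-case = 3 → A.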